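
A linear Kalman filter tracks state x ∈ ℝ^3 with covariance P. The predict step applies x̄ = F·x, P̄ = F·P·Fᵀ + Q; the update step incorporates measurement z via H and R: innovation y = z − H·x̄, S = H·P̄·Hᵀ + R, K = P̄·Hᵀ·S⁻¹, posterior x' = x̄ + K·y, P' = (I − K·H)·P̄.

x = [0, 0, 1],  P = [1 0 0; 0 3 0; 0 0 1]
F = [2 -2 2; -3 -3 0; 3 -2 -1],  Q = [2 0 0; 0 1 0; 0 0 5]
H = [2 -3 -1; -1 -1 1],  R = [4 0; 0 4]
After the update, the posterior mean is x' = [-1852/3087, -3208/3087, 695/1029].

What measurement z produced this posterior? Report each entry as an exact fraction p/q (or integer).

z = [1, 3]

x̄ = F·x = [2, 0, -1]
P̄ = F·P·Fᵀ + Q = [22 12 16; 12 37 9; 16 9 27]
S = H·P̄·Hᵀ + R = [298 82; 82 64]
K = P̄·Hᵀ·S⁻¹ = [241/3087 -1177/3087; -716/3087 -1012/3087; -131/1029 200/1029]
x' − x̄ = [-8026/3087, -3208/3087, 1724/1029] = K·y
y = (KᵀK)⁻¹·Kᵀ·(x' − x̄) = [-4, 6]
z = y + H·x̄ = [-4, 6] + [5, -3] = [1, 3]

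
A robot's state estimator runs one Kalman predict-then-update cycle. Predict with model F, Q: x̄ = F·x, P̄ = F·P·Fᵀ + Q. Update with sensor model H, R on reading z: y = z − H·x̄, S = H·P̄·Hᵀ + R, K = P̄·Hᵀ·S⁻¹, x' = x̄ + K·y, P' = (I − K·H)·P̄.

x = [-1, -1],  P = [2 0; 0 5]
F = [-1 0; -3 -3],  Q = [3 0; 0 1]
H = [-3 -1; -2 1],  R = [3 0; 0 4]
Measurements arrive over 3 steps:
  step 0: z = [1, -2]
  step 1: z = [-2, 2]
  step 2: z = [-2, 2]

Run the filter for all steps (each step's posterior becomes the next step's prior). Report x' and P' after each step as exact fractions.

step 0: x' = [89/492, -57/41], P' = [32/123 -17/82; -17/82 75/41]
step 1: x' = [-55447/1566826, 1711807/783413], P' = [199631/783413 -153678/783413; -153678/783413 1331808/783413]
step 2: x' = [281403943/2351258438, 1227993179/1175629219], P' = [299280581/1175629219 -228644670/1175629219; -228644670/1175629219 1983993744/1175629219]

step 0: x̄ = F·x = [1, 6]
step 0: P̄ = F·P·Fᵀ + Q = [5 6; 6 64]
step 0: y = z − H·x̄ = [10, -6]
step 0: S = H·P̄·Hᵀ + R = [148 -40; -40 64]
step 0: K = P̄·Hᵀ·S⁻¹ = [-47/246 -179/984; -33/82 23/41]
step 0: x' = x̄ + K·y = [89/492, -57/41]
step 0: P' = (I − K·H)·P̄ = [32/123 -17/82; -17/82 75/41]
step 1: x̄ = F·x = [-89/492, 595/164]
step 1: P̄ = F·P·Fᵀ + Q = [401/123 13/82; 13/82 659/41]
step 1: y = z − H·x̄ = [89/82, -979/492]
step 1: S = H·P̄·Hᵀ + R = [2024/41 273/82; 273/82 3995/123]
step 1: K = P̄·Hᵀ·S⁻¹ = [-148405/783413 -138235/783413; -290258/783413 409791/783413]
step 1: x' = x̄ + K·y = [-55447/1566826, 1711807/783413]
step 1: P' = (I − K·H)·P̄ = [199631/783413 -153678/783413; -153678/783413 1331808/783413]
step 2: x̄ = F·x = [55447/1566826, -10104501/1566826]
step 2: P̄ = F·P·Fᵀ + Q = [2549870/783413 137859/783413; 137859/783413 11800160/783413]
step 2: y = z − H·x̄ = [-6535906/783413, 13349047/1566826]
step 2: S = H·P̄·Hᵀ + R = [37926383/783413 3361201/783413; 3361201/783413 24581856/783413]
step 2: K = P̄·Hᵀ·S⁻¹ = [-223065691/1175629219 -206801458/1175629219; -432686578/1175629219 610320771/1175629219]
step 2: x' = x̄ + K·y = [281403943/2351258438, 1227993179/1175629219]
step 2: P' = (I − K·H)·P̄ = [299280581/1175629219 -228644670/1175629219; -228644670/1175629219 1983993744/1175629219]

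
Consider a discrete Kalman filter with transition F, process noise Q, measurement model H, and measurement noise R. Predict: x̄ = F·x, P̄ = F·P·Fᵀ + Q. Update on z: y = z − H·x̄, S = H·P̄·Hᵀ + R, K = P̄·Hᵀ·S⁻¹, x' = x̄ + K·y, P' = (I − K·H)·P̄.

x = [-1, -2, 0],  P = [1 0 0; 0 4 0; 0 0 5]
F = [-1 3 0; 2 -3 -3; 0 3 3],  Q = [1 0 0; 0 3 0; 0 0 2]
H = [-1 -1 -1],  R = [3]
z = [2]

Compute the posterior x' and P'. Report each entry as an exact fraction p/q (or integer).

x̄ = F·x = [-5, 4, -6]
P̄ = F·P·Fᵀ + Q = [38 -38 36; -38 88 -81; 36 -81 83]
y = z − H·x̄ = [-5]
S = H·P̄·Hᵀ + R = [46]
K = P̄·Hᵀ·S⁻¹ = [-18/23; 31/46; -19/23]
x' = x̄ + K·y = [-25/23, 29/46, -43/23]
P' = (I − K·H)·P̄ = [226/23 -316/23 144/23; -316/23 3087/46 -1274/23; 144/23 -1274/23 1187/23]

x' = [-25/23, 29/46, -43/23]
P' = [226/23 -316/23 144/23; -316/23 3087/46 -1274/23; 144/23 -1274/23 1187/23]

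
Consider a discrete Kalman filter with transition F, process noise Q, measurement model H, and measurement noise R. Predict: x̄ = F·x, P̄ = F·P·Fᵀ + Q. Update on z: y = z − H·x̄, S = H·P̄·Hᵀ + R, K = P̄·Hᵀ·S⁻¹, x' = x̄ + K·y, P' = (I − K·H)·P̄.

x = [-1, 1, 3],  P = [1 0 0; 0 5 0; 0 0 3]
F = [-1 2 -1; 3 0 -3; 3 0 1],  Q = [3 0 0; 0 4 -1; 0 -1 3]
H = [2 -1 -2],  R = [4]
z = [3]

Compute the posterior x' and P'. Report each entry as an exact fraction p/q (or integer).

x̄ = F·x = [0, -12, 0]
P̄ = F·P·Fᵀ + Q = [27 6 -6; 6 40 -1; -6 -1 15]
y = z − H·x̄ = [-9]
S = H·P̄·Hᵀ + R = [232]
K = P̄·Hᵀ·S⁻¹ = [15/58; -13/116; -41/232]
x' = x̄ + K·y = [-135/58, -1275/116, 369/232]
P' = (I − K·H)·P̄ = [333/29 369/29 267/58; 369/29 2151/58 -649/116; 267/58 -649/116 1799/232]

x' = [-135/58, -1275/116, 369/232]
P' = [333/29 369/29 267/58; 369/29 2151/58 -649/116; 267/58 -649/116 1799/232]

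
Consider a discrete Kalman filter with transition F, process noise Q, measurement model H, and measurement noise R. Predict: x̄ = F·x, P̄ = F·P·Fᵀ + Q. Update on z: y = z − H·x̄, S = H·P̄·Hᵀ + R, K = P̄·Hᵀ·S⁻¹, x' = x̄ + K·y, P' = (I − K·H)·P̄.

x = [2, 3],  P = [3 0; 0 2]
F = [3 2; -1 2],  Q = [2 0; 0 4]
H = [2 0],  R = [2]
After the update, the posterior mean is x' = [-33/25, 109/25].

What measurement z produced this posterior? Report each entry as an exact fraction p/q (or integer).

x̄ = F·x = [12, 4]
P̄ = F·P·Fᵀ + Q = [37 -1; -1 15]
S = H·P̄·Hᵀ + R = [150]
K = P̄·Hᵀ·S⁻¹ = [37/75; -1/75]
x' − x̄ = [-333/25, 9/25] = K·y
y = (KᵀK)⁻¹·Kᵀ·(x' − x̄) = [-27]
z = y + H·x̄ = [-27] + [24] = [-3]

z = [-3]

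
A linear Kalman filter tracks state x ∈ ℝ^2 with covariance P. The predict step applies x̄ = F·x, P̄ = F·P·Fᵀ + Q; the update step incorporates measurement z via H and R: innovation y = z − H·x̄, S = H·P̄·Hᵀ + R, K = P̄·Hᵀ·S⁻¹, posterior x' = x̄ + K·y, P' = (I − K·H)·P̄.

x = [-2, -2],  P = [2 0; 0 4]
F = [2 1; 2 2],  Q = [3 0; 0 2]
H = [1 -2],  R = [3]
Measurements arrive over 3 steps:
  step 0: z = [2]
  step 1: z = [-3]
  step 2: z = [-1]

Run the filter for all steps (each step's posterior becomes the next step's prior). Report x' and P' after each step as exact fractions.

step 0: x̄ = F·x = [-6, -8]
step 0: P̄ = F·P·Fᵀ + Q = [15 16; 16 26]
step 0: y = z − H·x̄ = [-8]
step 0: S = H·P̄·Hᵀ + R = [58]
step 0: K = P̄·Hᵀ·S⁻¹ = [-17/58; -18/29]
step 0: x' = x̄ + K·y = [-106/29, -88/29]
step 0: P' = (I − K·H)·P̄ = [581/58 158/29; 158/29 106/29]
step 1: x̄ = F·x = [-300/29, -388/29]
step 1: P̄ = F·P·Fᵀ + Q = [1987/29 2322/29; 2322/29 2908/29]
step 1: y = z − H·x̄ = [-563/29]
step 1: S = H·P̄·Hᵀ + R = [4418/29]
step 1: K = P̄·Hᵀ·S⁻¹ = [-2657/4418; -1747/2209]
step 1: x' = x̄ + K·y = [5879/4418, 4361/2209]
step 1: P' = (I − K·H)·P̄ = [59273/4418 16811/2209; 16811/2209 11026/2209]
step 2: x̄ = F·x = [10240/2209, 14601/2209]
step 2: P̄ = F·P·Fᵀ + Q = [203443/2209 241464/2209; 241464/2209 301556/2209]
step 2: y = z − H·x̄ = [16753/2209]
step 2: S = H·P̄·Hᵀ + R = [450438/2209]
step 2: K = P̄·Hᵀ·S⁻¹ = [-279485/450438; -180824/225219]
step 2: x' = x̄ + K·y = [-31565/450438, 117283/225219]
step 2: P' = (I − K·H)·P̄ = [6123401/450438 1740464/225219; 1740464/225219 1141468/225219]

step 0: x' = [-106/29, -88/29], P' = [581/58 158/29; 158/29 106/29]
step 1: x' = [5879/4418, 4361/2209], P' = [59273/4418 16811/2209; 16811/2209 11026/2209]
step 2: x' = [-31565/450438, 117283/225219], P' = [6123401/450438 1740464/225219; 1740464/225219 1141468/225219]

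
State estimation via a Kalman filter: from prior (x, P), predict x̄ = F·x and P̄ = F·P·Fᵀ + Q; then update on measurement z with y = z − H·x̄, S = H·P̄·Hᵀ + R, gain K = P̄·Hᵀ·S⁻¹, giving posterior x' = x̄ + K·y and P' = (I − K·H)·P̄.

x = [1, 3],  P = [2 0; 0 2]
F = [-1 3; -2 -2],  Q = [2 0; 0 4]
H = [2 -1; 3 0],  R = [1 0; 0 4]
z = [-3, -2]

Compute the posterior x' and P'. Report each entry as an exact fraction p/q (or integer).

x̄ = F·x = [8, -8]
P̄ = F·P·Fᵀ + Q = [22 -8; -8 20]
y = z − H·x̄ = [-27, -26]
S = H·P̄·Hᵀ + R = [141 156; 156 202]
K = P̄·Hᵀ·S⁻¹ = [104/2073 199/691; -588/691 372/691]
x' = x̄ + K·y = [-582/691, 676/691]
P' = (I − K·H)·P̄ = [796/2073 496/691; 496/691 1580/691]

x' = [-582/691, 676/691]
P' = [796/2073 496/691; 496/691 1580/691]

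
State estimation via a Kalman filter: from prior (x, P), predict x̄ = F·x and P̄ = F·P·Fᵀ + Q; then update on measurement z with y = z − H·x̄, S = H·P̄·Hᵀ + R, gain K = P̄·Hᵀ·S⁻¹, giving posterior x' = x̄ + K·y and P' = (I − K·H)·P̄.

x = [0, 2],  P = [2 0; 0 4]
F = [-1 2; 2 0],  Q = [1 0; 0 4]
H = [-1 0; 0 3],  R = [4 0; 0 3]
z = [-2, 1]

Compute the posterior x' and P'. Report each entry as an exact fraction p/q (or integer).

x' = [1886/803, 268/803]
P' = [2620/803 -16/803; -16/803 260/803]

x̄ = F·x = [4, 0]
P̄ = F·P·Fᵀ + Q = [19 -4; -4 12]
y = z − H·x̄ = [2, 1]
S = H·P̄·Hᵀ + R = [23 12; 12 111]
K = P̄·Hᵀ·S⁻¹ = [-655/803 -16/803; 4/803 260/803]
x' = x̄ + K·y = [1886/803, 268/803]
P' = (I − K·H)·P̄ = [2620/803 -16/803; -16/803 260/803]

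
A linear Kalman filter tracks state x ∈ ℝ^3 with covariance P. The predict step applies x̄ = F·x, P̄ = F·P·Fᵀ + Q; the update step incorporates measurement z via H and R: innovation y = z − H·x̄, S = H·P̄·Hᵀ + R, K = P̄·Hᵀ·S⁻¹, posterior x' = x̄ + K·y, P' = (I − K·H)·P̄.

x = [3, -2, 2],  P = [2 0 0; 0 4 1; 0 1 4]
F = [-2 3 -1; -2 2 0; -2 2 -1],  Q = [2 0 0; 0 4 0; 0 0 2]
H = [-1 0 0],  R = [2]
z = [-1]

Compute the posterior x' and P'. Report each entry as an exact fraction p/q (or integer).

x' = [8/23, -5/23, -87/46]
P' = [44/23 30/23 31/23; 30/23 194/23 41/23; 31/23 41/23 235/46]

x̄ = F·x = [-14, -10, -12]
P̄ = F·P·Fᵀ + Q = [44 30 31; 30 28 22; 31 22 26]
y = z − H·x̄ = [-15]
S = H·P̄·Hᵀ + R = [46]
K = P̄·Hᵀ·S⁻¹ = [-22/23; -15/23; -31/46]
x' = x̄ + K·y = [8/23, -5/23, -87/46]
P' = (I − K·H)·P̄ = [44/23 30/23 31/23; 30/23 194/23 41/23; 31/23 41/23 235/46]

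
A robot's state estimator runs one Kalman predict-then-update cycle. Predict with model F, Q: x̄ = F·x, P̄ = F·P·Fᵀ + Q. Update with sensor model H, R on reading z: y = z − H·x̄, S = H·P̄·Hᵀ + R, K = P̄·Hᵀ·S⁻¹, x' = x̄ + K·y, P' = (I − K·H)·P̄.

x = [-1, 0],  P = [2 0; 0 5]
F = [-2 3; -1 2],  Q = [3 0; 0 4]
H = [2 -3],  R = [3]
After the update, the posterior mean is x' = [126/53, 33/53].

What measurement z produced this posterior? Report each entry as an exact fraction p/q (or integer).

z = [3]

x̄ = F·x = [2, 1]
P̄ = F·P·Fᵀ + Q = [56 34; 34 26]
S = H·P̄·Hᵀ + R = [53]
K = P̄·Hᵀ·S⁻¹ = [10/53; -10/53]
x' − x̄ = [20/53, -20/53] = K·y
y = (KᵀK)⁻¹·Kᵀ·(x' − x̄) = [2]
z = y + H·x̄ = [2] + [1] = [3]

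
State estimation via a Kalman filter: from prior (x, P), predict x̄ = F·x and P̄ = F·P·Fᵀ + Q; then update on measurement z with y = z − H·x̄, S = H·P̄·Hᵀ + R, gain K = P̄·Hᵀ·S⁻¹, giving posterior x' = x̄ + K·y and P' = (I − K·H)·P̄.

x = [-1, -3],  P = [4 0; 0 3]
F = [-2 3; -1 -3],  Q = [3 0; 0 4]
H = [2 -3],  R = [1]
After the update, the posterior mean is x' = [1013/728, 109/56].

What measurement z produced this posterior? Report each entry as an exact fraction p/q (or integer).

x̄ = F·x = [-7, 10]
P̄ = F·P·Fᵀ + Q = [46 -19; -19 35]
S = H·P̄·Hᵀ + R = [728]
K = P̄·Hᵀ·S⁻¹ = [149/728; -11/56]
x' − x̄ = [6109/728, -451/56] = K·y
y = (KᵀK)⁻¹·Kᵀ·(x' − x̄) = [41]
z = y + H·x̄ = [41] + [-44] = [-3]

z = [-3]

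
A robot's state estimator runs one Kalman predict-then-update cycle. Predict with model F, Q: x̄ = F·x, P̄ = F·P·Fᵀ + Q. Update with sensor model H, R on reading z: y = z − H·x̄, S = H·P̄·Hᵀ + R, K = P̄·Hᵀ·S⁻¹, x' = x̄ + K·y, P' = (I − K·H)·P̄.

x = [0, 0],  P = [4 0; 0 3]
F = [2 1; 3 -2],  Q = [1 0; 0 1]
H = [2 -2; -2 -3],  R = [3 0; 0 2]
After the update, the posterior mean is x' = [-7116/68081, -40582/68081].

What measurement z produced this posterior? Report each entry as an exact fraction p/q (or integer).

z = [1, 2]

x̄ = F·x = [0, 0]
P̄ = F·P·Fᵀ + Q = [20 18; 18 49]
S = H·P̄·Hᵀ + R = [135 178; 178 739]
K = P̄·Hᵀ·S⁻¹ = [19688/68081 -13402/68081; -13244/68081 -13669/68081]
x' − x̄ = [-7116/68081, -40582/68081] = K·y
y = (KᵀK)⁻¹·Kᵀ·(x' − x̄) = [1, 2]
z = y + H·x̄ = [1, 2] + [0, 0] = [1, 2]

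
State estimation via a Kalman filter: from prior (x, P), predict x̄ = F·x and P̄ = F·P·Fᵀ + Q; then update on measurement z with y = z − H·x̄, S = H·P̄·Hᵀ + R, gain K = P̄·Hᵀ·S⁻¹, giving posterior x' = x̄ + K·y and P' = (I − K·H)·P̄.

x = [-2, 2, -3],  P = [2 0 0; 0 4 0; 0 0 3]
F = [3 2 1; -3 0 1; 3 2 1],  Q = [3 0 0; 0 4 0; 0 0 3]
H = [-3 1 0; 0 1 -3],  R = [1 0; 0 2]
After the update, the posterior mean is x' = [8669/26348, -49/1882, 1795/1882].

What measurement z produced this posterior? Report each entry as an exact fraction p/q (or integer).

z = [-1, -3]

x̄ = F·x = [-5, 3, -5]
P̄ = F·P·Fᵀ + Q = [40 -15 37; -15 25 -15; 37 -15 40]
S = H·P̄·Hᵀ + R = [476 448; 448 477]
K = P̄·Hᵀ·S⁻¹ = [-7947/26348 18/941; 145/1882 70/941; 27/1882 -279/941]
x' − x̄ = [140409/26348, -5695/1882, 11205/1882] = K·y
y = (KᵀK)⁻¹·Kᵀ·(x' − x̄) = [-19, -21]
z = y + H·x̄ = [-19, -21] + [18, 18] = [-1, -3]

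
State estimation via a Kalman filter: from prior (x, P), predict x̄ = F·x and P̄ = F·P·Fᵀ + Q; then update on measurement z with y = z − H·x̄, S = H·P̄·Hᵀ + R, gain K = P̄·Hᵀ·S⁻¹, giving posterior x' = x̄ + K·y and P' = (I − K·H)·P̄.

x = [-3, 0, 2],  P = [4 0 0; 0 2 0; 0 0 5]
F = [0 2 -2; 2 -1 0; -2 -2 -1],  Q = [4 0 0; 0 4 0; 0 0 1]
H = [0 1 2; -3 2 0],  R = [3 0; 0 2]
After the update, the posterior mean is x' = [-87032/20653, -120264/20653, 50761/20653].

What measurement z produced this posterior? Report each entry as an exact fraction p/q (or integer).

x̄ = F·x = [-4, -6, 4]
P̄ = F·P·Fᵀ + Q = [32 -4 2; -4 22 -12; 2 -12 30]
S = H·P̄·Hᵀ + R = [97 -4; -4 426]
K = P̄·Hᵀ·S⁻¹ = [-208/20653 -5044/20653; -314/20653 2712/20653; 10164/20653 -1359/20653]
x' − x̄ = [-4420/20653, 3654/20653, -31851/20653] = K·y
y = (KᵀK)⁻¹·Kᵀ·(x' − x̄) = [-3, 1]
z = y + H·x̄ = [-3, 1] + [2, 0] = [-1, 1]

z = [-1, 1]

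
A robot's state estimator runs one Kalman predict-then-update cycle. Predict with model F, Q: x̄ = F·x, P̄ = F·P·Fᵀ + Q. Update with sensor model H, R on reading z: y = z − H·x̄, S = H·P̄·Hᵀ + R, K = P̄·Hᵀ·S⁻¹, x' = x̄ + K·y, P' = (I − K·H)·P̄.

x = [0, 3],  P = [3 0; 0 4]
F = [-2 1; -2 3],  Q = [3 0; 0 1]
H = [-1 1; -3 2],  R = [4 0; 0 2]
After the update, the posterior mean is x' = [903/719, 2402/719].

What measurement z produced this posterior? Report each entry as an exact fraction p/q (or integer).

x̄ = F·x = [3, 9]
P̄ = F·P·Fᵀ + Q = [19 24; 24 49]
S = H·P̄·Hᵀ + R = [24 35; 35 81]
K = P̄·Hᵀ·S⁻¹ = [720/719 -391/719; 1115/719 -251/719]
x' − x̄ = [-1254/719, -4069/719] = K·y
y = (KᵀK)⁻¹·Kᵀ·(x' − x̄) = [-5, -6]
z = y + H·x̄ = [-5, -6] + [6, 9] = [1, 3]

z = [1, 3]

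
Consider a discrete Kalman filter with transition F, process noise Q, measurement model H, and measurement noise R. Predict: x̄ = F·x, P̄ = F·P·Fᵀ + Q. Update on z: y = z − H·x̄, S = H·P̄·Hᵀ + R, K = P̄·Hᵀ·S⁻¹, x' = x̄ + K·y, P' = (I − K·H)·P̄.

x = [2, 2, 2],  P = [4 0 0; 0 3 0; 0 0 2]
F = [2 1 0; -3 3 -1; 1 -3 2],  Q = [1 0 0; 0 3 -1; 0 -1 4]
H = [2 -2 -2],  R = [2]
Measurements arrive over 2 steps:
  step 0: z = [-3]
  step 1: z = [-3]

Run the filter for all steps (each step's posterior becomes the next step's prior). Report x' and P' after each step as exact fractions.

step 0: x̄ = F·x = [6, -2, 0]
step 0: P̄ = F·P·Fᵀ + Q = [20 -15 -1; -15 68 -44; -1 -44 43]
step 0: y = z − H·x̄ = [-19]
step 0: S = H·P̄·Hᵀ + R = [302]
step 0: K = P̄·Hᵀ·S⁻¹ = [36/151; -39/151; 0]
step 0: x' = x̄ + K·y = [222/151, 439/151, 0]
step 0: P' = (I − K·H)·P̄ = [428/151 543/151 -1; 543/151 7226/151 -44; -1 -44 43]
step 1: x̄ = F·x = [883/151, 651/151, -1095/151]
step 1: P̄ = F·P·Fᵀ + Q = [11261/151 27685/151 -37429/151; 27685/151 105016/151 -131678/151; -37429/151 -131678/151 167904/151]
step 1: y = z − H·x̄ = [-3107/151]
step 1: S = H·P̄·Hᵀ + R = [161554/151]
step 1: K = P̄·Hᵀ·S⁻¹ = [21005/80777; 54347/80777; -73655/80777]
step 1: x' = x̄ + K·y = [40156/80777, -770002/80777, 929770/80777]
step 1: P' = (I − K·H)·P̄ = [180197/80777 -309975/80777 469167/80777; -309975/80777 17057514/80777 -17421836/80777; 469167/80777 -17421836/80777 17964658/80777]

step 0: x' = [222/151, 439/151, 0], P' = [428/151 543/151 -1; 543/151 7226/151 -44; -1 -44 43]
step 1: x' = [40156/80777, -770002/80777, 929770/80777], P' = [180197/80777 -309975/80777 469167/80777; -309975/80777 17057514/80777 -17421836/80777; 469167/80777 -17421836/80777 17964658/80777]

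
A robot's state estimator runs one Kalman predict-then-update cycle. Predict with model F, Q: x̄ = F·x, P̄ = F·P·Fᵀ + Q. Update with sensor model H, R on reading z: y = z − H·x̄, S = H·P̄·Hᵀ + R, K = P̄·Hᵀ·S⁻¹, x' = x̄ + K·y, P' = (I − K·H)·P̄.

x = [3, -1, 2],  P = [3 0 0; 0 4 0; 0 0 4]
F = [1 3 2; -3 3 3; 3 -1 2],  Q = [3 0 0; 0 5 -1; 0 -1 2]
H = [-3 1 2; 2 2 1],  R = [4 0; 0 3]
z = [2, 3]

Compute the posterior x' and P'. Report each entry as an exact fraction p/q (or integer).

x̄ = F·x = [4, -6, 14]
P̄ = F·P·Fᵀ + Q = [58 51 13; 51 104 -16; 13 -16 49]
y = z − H·x̄ = [-8, -7]
S = H·P̄·Hᵀ + R = [300 -313; -313 1096]
K = P̄·Hᵀ·S⁻¹ = [-34009/230831 38939/230831; 3246/230831 62847/230831; 60587/230831 26359/230831]
x' = x̄ + K·y = [922823/230831, -1850883/230831, 2562425/230831]
P' = (I − K·H)·P̄ = [1094416/230831 -2430414/230831 2788813/230831; -2430414/230831 5792332/230831 -6535295/230831; 2788813/230831 -6535295/230831 7572041/230831]

x' = [922823/230831, -1850883/230831, 2562425/230831]
P' = [1094416/230831 -2430414/230831 2788813/230831; -2430414/230831 5792332/230831 -6535295/230831; 2788813/230831 -6535295/230831 7572041/230831]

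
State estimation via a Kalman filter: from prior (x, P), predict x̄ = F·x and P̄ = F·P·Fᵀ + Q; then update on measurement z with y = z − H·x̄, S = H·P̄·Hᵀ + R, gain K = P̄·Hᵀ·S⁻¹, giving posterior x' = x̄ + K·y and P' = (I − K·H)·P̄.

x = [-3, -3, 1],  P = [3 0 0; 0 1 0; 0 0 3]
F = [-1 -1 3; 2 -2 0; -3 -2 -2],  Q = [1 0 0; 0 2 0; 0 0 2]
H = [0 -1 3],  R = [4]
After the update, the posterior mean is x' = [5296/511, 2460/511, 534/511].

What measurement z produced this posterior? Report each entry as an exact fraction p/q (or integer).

x̄ = F·x = [9, 0, 13]
P̄ = F·P·Fᵀ + Q = [32 -4 -7; -4 18 -14; -7 -14 45]
S = H·P̄·Hᵀ + R = [511]
K = P̄·Hᵀ·S⁻¹ = [-17/511; -60/511; 149/511]
x' − x̄ = [697/511, 2460/511, -6109/511] = K·y
y = (KᵀK)⁻¹·Kᵀ·(x' − x̄) = [-41]
z = y + H·x̄ = [-41] + [39] = [-2]

z = [-2]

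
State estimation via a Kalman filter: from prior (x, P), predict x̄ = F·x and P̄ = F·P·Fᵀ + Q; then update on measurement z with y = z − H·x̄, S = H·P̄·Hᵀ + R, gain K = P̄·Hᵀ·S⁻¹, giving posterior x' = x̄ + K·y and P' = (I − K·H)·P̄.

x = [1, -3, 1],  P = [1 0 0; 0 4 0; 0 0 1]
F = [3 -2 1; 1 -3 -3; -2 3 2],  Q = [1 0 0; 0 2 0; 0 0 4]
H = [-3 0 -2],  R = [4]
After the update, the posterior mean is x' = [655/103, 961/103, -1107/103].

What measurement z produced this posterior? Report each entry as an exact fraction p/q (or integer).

z = [3]

x̄ = F·x = [10, 7, -9]
P̄ = F·P·Fᵀ + Q = [27 24 -28; 24 48 -44; -28 -44 48]
S = H·P̄·Hᵀ + R = [103]
K = P̄·Hᵀ·S⁻¹ = [-25/103; 16/103; -12/103]
x' − x̄ = [-375/103, 240/103, -180/103] = K·y
y = (KᵀK)⁻¹·Kᵀ·(x' − x̄) = [15]
z = y + H·x̄ = [15] + [-12] = [3]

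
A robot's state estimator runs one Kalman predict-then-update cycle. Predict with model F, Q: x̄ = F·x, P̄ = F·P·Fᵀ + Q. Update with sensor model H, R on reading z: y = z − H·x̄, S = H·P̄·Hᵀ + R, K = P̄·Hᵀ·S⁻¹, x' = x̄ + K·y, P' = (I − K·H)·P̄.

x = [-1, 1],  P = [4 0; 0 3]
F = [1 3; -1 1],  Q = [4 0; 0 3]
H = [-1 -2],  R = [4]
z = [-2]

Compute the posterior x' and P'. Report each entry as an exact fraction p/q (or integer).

x̄ = F·x = [2, 2]
P̄ = F·P·Fᵀ + Q = [35 5; 5 10]
y = z − H·x̄ = [4]
S = H·P̄·Hᵀ + R = [99]
K = P̄·Hᵀ·S⁻¹ = [-5/11; -25/99]
x' = x̄ + K·y = [2/11, 98/99]
P' = (I − K·H)·P̄ = [160/11 -70/11; -70/11 365/99]

x' = [2/11, 98/99]
P' = [160/11 -70/11; -70/11 365/99]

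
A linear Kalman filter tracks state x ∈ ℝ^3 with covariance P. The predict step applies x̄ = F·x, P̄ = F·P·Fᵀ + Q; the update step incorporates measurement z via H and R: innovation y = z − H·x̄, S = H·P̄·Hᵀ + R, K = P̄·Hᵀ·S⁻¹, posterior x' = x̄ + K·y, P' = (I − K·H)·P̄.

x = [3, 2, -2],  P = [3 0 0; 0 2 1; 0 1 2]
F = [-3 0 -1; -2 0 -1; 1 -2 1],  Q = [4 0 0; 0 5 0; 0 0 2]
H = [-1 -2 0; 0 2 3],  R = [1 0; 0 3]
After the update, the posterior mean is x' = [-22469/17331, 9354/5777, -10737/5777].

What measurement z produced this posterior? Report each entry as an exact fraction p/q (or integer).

x̄ = F·x = [-7, -4, -3]
P̄ = F·P·Fᵀ + Q = [33 20 -9; 20 19 -6; -9 -6 11]
S = H·P̄·Hᵀ + R = [190 -53; -53 106]
K = P̄·Hᵀ·S⁻¹ = [-133/327 -1399/17331; -32/109 242/5777; 21/109 1701/5777]
x' − x̄ = [98848/17331, 32462/5777, 6594/5777] = K·y
y = (KᵀK)⁻¹·Kᵀ·(x' − x̄) = [-17, 15]
z = y + H·x̄ = [-17, 15] + [15, -17] = [-2, -2]

z = [-2, -2]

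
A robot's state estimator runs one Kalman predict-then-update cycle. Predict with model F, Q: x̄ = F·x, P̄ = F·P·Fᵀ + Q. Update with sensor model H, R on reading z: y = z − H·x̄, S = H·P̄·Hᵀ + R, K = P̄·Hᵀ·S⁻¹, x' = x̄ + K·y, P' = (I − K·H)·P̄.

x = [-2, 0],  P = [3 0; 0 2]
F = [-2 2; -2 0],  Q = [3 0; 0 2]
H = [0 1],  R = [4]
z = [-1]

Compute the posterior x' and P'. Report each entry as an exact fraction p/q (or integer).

x' = [2/3, 1/9]
P' = [15 8/3; 8/3 28/9]

x̄ = F·x = [4, 4]
P̄ = F·P·Fᵀ + Q = [23 12; 12 14]
y = z − H·x̄ = [-5]
S = H·P̄·Hᵀ + R = [18]
K = P̄·Hᵀ·S⁻¹ = [2/3; 7/9]
x' = x̄ + K·y = [2/3, 1/9]
P' = (I − K·H)·P̄ = [15 8/3; 8/3 28/9]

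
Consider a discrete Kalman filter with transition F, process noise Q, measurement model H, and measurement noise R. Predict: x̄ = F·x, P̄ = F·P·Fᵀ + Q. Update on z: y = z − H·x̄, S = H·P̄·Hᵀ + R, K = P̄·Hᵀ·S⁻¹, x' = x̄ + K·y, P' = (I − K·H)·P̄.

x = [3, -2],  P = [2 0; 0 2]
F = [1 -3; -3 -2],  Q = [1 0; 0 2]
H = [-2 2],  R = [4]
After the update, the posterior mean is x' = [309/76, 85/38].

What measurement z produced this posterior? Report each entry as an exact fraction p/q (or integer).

z = [-3]

x̄ = F·x = [9, -5]
P̄ = F·P·Fᵀ + Q = [21 6; 6 28]
S = H·P̄·Hᵀ + R = [152]
K = P̄·Hᵀ·S⁻¹ = [-15/76; 11/38]
x' − x̄ = [-375/76, 275/38] = K·y
y = (KᵀK)⁻¹·Kᵀ·(x' − x̄) = [25]
z = y + H·x̄ = [25] + [-28] = [-3]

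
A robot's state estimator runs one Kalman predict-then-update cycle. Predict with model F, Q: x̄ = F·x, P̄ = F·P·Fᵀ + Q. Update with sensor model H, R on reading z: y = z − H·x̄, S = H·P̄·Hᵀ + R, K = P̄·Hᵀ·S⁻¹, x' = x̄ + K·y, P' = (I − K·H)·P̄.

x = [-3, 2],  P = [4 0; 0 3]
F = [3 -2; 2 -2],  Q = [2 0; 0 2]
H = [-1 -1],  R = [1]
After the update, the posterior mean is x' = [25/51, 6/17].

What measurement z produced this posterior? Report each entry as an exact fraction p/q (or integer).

x̄ = F·x = [-13, -10]
P̄ = F·P·Fᵀ + Q = [50 36; 36 30]
S = H·P̄·Hᵀ + R = [153]
K = P̄·Hᵀ·S⁻¹ = [-86/153; -22/51]
x' − x̄ = [688/51, 176/17] = K·y
y = (KᵀK)⁻¹·Kᵀ·(x' − x̄) = [-24]
z = y + H·x̄ = [-24] + [23] = [-1]

z = [-1]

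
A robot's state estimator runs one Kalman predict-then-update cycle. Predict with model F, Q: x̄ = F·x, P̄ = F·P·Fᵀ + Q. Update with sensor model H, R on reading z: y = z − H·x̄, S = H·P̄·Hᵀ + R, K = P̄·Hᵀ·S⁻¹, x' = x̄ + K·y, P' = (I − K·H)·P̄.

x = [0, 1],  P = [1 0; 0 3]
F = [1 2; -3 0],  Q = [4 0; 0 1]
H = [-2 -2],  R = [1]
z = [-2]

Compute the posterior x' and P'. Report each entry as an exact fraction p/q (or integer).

x̄ = F·x = [2, 0]
P̄ = F·P·Fᵀ + Q = [17 -3; -3 10]
y = z − H·x̄ = [2]
S = H·P̄·Hᵀ + R = [85]
K = P̄·Hᵀ·S⁻¹ = [-28/85; -14/85]
x' = x̄ + K·y = [114/85, -28/85]
P' = (I − K·H)·P̄ = [661/85 -647/85; -647/85 654/85]

x' = [114/85, -28/85]
P' = [661/85 -647/85; -647/85 654/85]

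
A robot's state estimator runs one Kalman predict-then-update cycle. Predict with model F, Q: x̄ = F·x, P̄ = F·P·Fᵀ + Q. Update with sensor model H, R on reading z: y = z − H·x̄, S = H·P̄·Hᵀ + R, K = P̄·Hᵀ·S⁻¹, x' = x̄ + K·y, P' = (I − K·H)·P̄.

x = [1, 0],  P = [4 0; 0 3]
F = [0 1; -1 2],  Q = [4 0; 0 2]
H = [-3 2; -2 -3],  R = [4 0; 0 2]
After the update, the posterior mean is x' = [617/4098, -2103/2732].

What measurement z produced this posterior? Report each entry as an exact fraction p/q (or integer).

x̄ = F·x = [0, -1]
P̄ = F·P·Fᵀ + Q = [7 6; 6 18]
S = H·P̄·Hᵀ + R = [67 -36; -36 264]
K = P̄·Hᵀ·S⁻¹ = [-147/683 -617/4098; 99/683 -629/2732]
x' − x̄ = [617/4098, 629/2732] = K·y
y = (KᵀK)⁻¹·Kᵀ·(x' − x̄) = [0, -1]
z = y + H·x̄ = [0, -1] + [-2, 3] = [-2, 2]

z = [-2, 2]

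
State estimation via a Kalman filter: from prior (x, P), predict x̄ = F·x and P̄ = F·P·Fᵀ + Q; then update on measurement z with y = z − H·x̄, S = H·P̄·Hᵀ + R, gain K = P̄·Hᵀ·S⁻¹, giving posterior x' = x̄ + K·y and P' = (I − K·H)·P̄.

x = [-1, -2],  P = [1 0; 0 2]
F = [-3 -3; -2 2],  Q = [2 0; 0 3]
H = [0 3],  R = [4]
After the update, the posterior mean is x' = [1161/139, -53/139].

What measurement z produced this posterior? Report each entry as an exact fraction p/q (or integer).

z = [-1]

x̄ = F·x = [9, -2]
P̄ = F·P·Fᵀ + Q = [29 -6; -6 15]
S = H·P̄·Hᵀ + R = [139]
K = P̄·Hᵀ·S⁻¹ = [-18/139; 45/139]
x' − x̄ = [-90/139, 225/139] = K·y
y = (KᵀK)⁻¹·Kᵀ·(x' − x̄) = [5]
z = y + H·x̄ = [5] + [-6] = [-1]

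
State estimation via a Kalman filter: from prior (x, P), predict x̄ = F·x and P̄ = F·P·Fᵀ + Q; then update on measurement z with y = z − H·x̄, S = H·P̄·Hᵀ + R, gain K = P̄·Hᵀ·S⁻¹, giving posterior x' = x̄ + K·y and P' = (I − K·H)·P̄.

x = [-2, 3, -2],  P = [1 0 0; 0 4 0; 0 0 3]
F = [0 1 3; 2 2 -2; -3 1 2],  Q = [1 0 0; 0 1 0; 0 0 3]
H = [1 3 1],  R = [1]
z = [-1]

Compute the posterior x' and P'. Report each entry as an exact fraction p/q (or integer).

x̄ = F·x = [-3, 6, 5]
P̄ = F·P·Fᵀ + Q = [32 -10 22; -10 33 -10; 22 -10 28]
y = z − H·x̄ = [-21]
S = H·P̄·Hᵀ + R = [282]
K = P̄·Hᵀ·S⁻¹ = [4/47; 79/282; 10/141]
x' = x̄ + K·y = [-225/47, 11/94, 165/47]
P' = (I − K·H)·P̄ = [1408/47 -786/47 954/47; -786/47 3065/282 -2200/141; 954/47 -2200/141 3748/141]

x' = [-225/47, 11/94, 165/47]
P' = [1408/47 -786/47 954/47; -786/47 3065/282 -2200/141; 954/47 -2200/141 3748/141]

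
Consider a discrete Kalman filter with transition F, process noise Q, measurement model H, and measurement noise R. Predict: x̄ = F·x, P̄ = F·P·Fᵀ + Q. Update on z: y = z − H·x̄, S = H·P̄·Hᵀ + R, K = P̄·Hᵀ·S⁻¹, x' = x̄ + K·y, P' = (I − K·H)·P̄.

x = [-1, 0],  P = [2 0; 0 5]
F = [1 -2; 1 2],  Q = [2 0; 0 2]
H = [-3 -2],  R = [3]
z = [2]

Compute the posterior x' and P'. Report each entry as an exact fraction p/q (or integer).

x' = [1/11, -13/11]
P' = [120/11 -174/11; -174/11 260/11]

x̄ = F·x = [-1, -1]
P̄ = F·P·Fᵀ + Q = [24 -18; -18 24]
y = z − H·x̄ = [-3]
S = H·P̄·Hᵀ + R = [99]
K = P̄·Hᵀ·S⁻¹ = [-4/11; 2/33]
x' = x̄ + K·y = [1/11, -13/11]
P' = (I − K·H)·P̄ = [120/11 -174/11; -174/11 260/11]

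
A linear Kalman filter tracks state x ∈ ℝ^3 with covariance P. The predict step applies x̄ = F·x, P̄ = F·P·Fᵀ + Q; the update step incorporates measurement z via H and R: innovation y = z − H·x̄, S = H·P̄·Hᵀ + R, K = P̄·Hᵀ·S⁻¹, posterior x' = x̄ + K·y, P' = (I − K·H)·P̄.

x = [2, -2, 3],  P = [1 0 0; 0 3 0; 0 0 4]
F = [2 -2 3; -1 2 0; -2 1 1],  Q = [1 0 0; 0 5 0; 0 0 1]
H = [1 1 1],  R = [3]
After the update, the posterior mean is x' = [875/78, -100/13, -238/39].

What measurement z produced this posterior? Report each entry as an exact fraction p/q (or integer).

x̄ = F·x = [17, -6, -3]
P̄ = F·P·Fᵀ + Q = [53 -14 2; -14 18 8; 2 8 12]
S = H·P̄·Hᵀ + R = [78]
K = P̄·Hᵀ·S⁻¹ = [41/78; 2/13; 11/39]
x' − x̄ = [-451/78, -22/13, -121/39] = K·y
y = (KᵀK)⁻¹·Kᵀ·(x' − x̄) = [-11]
z = y + H·x̄ = [-11] + [8] = [-3]

z = [-3]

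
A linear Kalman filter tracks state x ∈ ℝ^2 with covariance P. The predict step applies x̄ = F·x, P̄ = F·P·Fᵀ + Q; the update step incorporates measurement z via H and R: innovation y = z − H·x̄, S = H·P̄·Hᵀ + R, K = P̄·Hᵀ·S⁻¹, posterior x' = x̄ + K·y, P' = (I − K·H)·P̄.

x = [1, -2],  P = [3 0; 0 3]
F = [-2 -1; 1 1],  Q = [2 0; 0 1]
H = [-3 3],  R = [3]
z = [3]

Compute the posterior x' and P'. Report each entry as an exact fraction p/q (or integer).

x' = [-156/127, -31/127]
P' = [131/127 105/127; 105/127 121/127]

x̄ = F·x = [0, -1]
P̄ = F·P·Fᵀ + Q = [17 -9; -9 7]
y = z − H·x̄ = [6]
S = H·P̄·Hᵀ + R = [381]
K = P̄·Hᵀ·S⁻¹ = [-26/127; 16/127]
x' = x̄ + K·y = [-156/127, -31/127]
P' = (I − K·H)·P̄ = [131/127 105/127; 105/127 121/127]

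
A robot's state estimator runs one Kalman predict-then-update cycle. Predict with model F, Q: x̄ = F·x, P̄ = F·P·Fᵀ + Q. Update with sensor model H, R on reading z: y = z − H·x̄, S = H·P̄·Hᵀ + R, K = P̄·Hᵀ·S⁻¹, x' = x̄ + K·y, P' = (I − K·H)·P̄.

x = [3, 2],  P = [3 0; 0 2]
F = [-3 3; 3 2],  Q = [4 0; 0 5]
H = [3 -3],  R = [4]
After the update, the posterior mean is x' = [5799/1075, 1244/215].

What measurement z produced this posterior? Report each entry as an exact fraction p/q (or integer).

z = [-1]

x̄ = F·x = [-3, 13]
P̄ = F·P·Fᵀ + Q = [49 -15; -15 40]
S = H·P̄·Hᵀ + R = [1075]
K = P̄·Hᵀ·S⁻¹ = [192/1075; -33/215]
x' − x̄ = [9024/1075, -1551/215] = K·y
y = (KᵀK)⁻¹·Kᵀ·(x' − x̄) = [47]
z = y + H·x̄ = [47] + [-48] = [-1]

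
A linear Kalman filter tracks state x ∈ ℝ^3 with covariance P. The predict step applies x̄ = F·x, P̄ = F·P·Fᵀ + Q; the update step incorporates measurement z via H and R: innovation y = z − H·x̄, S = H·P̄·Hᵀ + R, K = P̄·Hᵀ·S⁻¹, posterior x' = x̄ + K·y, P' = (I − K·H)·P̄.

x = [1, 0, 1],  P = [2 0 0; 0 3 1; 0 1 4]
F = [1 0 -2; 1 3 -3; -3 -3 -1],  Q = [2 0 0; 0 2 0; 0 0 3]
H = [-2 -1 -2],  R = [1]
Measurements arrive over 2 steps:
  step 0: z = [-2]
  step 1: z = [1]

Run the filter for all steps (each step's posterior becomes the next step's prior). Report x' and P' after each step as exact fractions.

step 0: x' = [309/223, -33/223, -73/223], P' = [1572/223 2218/223 -2662/223; 2218/223 18373/446 -13593/446; -2662/223 -13593/446 12179/446]
step 1: x' = [23829/12437, 99437/62185, -199943/62185], P' = [91336/12437 360926/12437 -268482/12437; 360926/12437 27856683/124370 -17451007/124370; -268482/12437 -17451007/124370 11364893/124370]

step 0: x̄ = F·x = [-1, -2, -4]
step 0: P̄ = F·P·Fᵀ + Q = [20 20 8; 20 49 -15; 8 -15 58]
step 0: y = z − H·x̄ = [-14]
step 0: S = H·P̄·Hᵀ + R = [446]
step 0: K = P̄·Hᵀ·S⁻¹ = [-38/223; -59/446; -117/446]
step 0: x' = x̄ + K·y = [309/223, -33/223, -73/223]
step 0: P' = (I − K·H)·P̄ = [1572/223 2218/223 -2662/223; 2218/223 18373/446 -13593/446; -2662/223 -13593/446 12179/446]
step 1: x̄ = F·x = [455/223, 429/223, -755/223]
step 1: P̄ = F·P·Fᵀ + Q = [37024/223 98852/223 -53280/223; 98852/223 291119/223 -157817/223; -53280/223 -157817/223 86758/223]
step 1: y = z − H·x̄ = [52/223]
step 1: S = H·P̄·Hᵀ + R = [124370/223]
step 1: K = P̄·Hᵀ·S⁻¹ = [-6634/12437; -173189/124370; 90861/124370]
step 1: x' = x̄ + K·y = [23829/12437, 99437/62185, -199943/62185]
step 1: P' = (I − K·H)·P̄ = [91336/12437 360926/12437 -268482/12437; 360926/12437 27856683/124370 -17451007/124370; -268482/12437 -17451007/124370 11364893/124370]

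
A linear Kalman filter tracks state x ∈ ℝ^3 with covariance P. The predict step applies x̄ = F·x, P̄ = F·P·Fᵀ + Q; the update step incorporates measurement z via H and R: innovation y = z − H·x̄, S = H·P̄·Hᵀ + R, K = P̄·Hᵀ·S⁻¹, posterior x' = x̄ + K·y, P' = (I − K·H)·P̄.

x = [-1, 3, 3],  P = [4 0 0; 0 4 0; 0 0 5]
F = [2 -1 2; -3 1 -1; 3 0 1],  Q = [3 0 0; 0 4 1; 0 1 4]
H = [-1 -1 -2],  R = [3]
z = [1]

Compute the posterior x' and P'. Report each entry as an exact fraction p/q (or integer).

x' = [-38/35, 174/35, -12/5]
P' = [2196/175 -1613/175 -26/25; -1613/175 3814/175 -172/25; -26/25 -172/25 117/25]

x̄ = F·x = [1, 3, 0]
P̄ = F·P·Fᵀ + Q = [43 -38 34; -38 49 -40; 34 -40 45]
y = z − H·x̄ = [5]
S = H·P̄·Hᵀ + R = [175]
K = P̄·Hᵀ·S⁻¹ = [-73/175; 69/175; -12/25]
x' = x̄ + K·y = [-38/35, 174/35, -12/5]
P' = (I − K·H)·P̄ = [2196/175 -1613/175 -26/25; -1613/175 3814/175 -172/25; -26/25 -172/25 117/25]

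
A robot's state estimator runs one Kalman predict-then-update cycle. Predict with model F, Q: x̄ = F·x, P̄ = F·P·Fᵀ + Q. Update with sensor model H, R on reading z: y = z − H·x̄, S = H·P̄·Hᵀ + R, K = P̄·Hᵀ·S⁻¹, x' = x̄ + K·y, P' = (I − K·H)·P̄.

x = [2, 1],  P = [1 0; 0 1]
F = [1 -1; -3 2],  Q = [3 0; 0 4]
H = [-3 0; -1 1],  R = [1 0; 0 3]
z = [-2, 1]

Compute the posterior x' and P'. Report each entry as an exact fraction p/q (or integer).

x̄ = F·x = [1, -4]
P̄ = F·P·Fᵀ + Q = [5 -5; -5 17]
y = z − H·x̄ = [1, 6]
S = H·P̄·Hᵀ + R = [46 30; 30 35]
K = P̄·Hᵀ·S⁻¹ = [-45/142 -1/71; -27/142 281/355]
x' = x̄ + K·y = [85/142, 397/710]
P' = (I − K·H)·P̄ = [15/142 9/142; 9/142 1731/710]

x' = [85/142, 397/710]
P' = [15/142 9/142; 9/142 1731/710]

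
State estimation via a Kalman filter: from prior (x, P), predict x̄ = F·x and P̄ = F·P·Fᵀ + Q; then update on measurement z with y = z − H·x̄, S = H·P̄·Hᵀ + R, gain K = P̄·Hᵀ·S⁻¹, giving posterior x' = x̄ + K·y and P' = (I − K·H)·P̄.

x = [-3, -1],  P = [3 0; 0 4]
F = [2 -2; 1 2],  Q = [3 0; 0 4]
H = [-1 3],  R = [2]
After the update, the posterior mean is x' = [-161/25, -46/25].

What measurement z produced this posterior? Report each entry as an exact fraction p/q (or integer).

z = [1]

x̄ = F·x = [-4, -5]
P̄ = F·P·Fᵀ + Q = [31 -10; -10 23]
S = H·P̄·Hᵀ + R = [300]
K = P̄·Hᵀ·S⁻¹ = [-61/300; 79/300]
x' − x̄ = [-61/25, 79/25] = K·y
y = (KᵀK)⁻¹·Kᵀ·(x' − x̄) = [12]
z = y + H·x̄ = [12] + [-11] = [1]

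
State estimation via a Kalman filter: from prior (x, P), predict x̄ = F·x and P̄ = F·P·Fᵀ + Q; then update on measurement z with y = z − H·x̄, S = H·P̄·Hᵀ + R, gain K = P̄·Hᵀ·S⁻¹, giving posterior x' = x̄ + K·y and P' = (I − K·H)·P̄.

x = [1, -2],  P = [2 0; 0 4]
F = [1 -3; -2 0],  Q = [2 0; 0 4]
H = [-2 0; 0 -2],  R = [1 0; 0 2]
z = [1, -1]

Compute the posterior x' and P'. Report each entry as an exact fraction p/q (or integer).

x' = [-1781/3897, 1666/3897]
P' = [968/3897 -4/3897; -4/3897 1868/3897]

x̄ = F·x = [7, -2]
P̄ = F·P·Fᵀ + Q = [40 -4; -4 12]
y = z − H·x̄ = [15, -5]
S = H·P̄·Hᵀ + R = [161 -16; -16 50]
K = P̄·Hᵀ·S⁻¹ = [-1936/3897 4/3897; 8/3897 -1868/3897]
x' = x̄ + K·y = [-1781/3897, 1666/3897]
P' = (I − K·H)·P̄ = [968/3897 -4/3897; -4/3897 1868/3897]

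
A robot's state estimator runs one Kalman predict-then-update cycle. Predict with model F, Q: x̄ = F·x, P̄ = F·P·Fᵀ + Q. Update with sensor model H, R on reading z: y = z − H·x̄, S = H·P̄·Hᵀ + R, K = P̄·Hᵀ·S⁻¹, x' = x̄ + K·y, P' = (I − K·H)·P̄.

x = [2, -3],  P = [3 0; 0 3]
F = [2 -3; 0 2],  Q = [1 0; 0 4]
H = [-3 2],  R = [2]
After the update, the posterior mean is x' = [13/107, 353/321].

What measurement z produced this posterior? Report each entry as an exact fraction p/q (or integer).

x̄ = F·x = [13, -6]
P̄ = F·P·Fᵀ + Q = [40 -18; -18 16]
S = H·P̄·Hᵀ + R = [642]
K = P̄·Hᵀ·S⁻¹ = [-26/107; 43/321]
x' − x̄ = [-1378/107, 2279/321] = K·y
y = (KᵀK)⁻¹·Kᵀ·(x' − x̄) = [53]
z = y + H·x̄ = [53] + [-51] = [2]

z = [2]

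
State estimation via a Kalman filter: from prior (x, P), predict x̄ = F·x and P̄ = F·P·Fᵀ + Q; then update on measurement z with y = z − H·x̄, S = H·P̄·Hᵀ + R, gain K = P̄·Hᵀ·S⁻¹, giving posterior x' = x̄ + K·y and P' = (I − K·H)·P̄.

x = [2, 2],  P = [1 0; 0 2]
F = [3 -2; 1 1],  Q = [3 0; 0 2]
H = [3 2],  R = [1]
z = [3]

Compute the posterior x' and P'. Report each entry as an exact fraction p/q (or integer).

x' = [-260/189, 97/27]
P' = [416/189 -85/27; -85/27 128/27]

x̄ = F·x = [2, 4]
P̄ = F·P·Fᵀ + Q = [20 -1; -1 5]
y = z − H·x̄ = [-11]
S = H·P̄·Hᵀ + R = [189]
K = P̄·Hᵀ·S⁻¹ = [58/189; 1/27]
x' = x̄ + K·y = [-260/189, 97/27]
P' = (I − K·H)·P̄ = [416/189 -85/27; -85/27 128/27]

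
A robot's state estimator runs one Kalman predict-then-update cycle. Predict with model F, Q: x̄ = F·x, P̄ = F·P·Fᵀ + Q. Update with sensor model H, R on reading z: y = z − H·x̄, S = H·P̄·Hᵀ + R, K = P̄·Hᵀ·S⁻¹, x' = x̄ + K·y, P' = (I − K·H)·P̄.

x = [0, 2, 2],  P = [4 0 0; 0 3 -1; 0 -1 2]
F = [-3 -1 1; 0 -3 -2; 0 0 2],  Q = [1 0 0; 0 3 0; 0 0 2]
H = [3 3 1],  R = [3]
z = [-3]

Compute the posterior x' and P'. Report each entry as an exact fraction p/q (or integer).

x̄ = F·x = [0, -10, 4]
P̄ = F·P·Fᵀ + Q = [44 6 6; 6 26 -2; 6 -2 10]
y = z − H·x̄ = [23]
S = H·P̄·Hᵀ + R = [775]
K = P̄·Hᵀ·S⁻¹ = [156/775; 94/775; 22/775]
x' = x̄ + K·y = [3588/775, -5588/775, 3606/775]
P' = (I − K·H)·P̄ = [9764/775 -10014/775 1218/775; -10014/775 11314/775 -3618/775; 1218/775 -3618/775 7266/775]

x' = [3588/775, -5588/775, 3606/775]
P' = [9764/775 -10014/775 1218/775; -10014/775 11314/775 -3618/775; 1218/775 -3618/775 7266/775]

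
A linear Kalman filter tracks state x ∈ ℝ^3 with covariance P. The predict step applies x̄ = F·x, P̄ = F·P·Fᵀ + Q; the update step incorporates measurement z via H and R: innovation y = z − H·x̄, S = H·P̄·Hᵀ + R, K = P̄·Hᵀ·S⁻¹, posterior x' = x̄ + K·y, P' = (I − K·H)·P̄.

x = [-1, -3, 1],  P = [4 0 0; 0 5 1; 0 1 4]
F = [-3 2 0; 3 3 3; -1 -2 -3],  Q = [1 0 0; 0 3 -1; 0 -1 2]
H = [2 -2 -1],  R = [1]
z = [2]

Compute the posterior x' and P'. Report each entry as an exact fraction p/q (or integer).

x' = [-2373/535, -3723/535, 1624/535]
P' = [14111/535 23296/535 -18498/535; 23296/535 40706/535 -34638/535; -18498/535 -34638/535 32194/535]

x̄ = F·x = [-3, -9, 4]
P̄ = F·P·Fᵀ + Q = [57 0 -14; 0 138 -94; -14 -94 74]
y = z − H·x̄ = [-6]
S = H·P̄·Hᵀ + R = [535]
K = P̄·Hᵀ·S⁻¹ = [128/535; -182/535; 86/535]
x' = x̄ + K·y = [-2373/535, -3723/535, 1624/535]
P' = (I − K·H)·P̄ = [14111/535 23296/535 -18498/535; 23296/535 40706/535 -34638/535; -18498/535 -34638/535 32194/535]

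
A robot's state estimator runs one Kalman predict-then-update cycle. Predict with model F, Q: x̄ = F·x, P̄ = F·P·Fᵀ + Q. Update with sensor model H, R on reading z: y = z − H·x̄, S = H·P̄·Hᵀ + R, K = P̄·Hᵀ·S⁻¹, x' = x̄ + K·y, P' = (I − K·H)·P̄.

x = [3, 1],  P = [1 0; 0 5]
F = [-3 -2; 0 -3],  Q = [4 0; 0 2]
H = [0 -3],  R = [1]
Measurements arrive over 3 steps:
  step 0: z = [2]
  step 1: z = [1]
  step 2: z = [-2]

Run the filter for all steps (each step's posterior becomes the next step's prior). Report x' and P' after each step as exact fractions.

step 0: x' = [-2017/212, -285/424], P' = [1473/106 15/212; 15/212 47/424]
step 1: x' = [342873/11863, -2958/11863], P' = [1539975/11863 552/11863; 552/11863 1271/11863]
step 2: x' = [-7078983/82087, 54966/82087], P' = [96283128/82087 6297/164174; 6297/164174 35165/328348]

step 0: x̄ = F·x = [-11, -3]
step 0: P̄ = F·P·Fᵀ + Q = [33 30; 30 47]
step 0: y = z − H·x̄ = [-7]
step 0: S = H·P̄·Hᵀ + R = [424]
step 0: K = P̄·Hᵀ·S⁻¹ = [-45/212; -141/424]
step 0: x' = x̄ + K·y = [-2017/212, -285/424]
step 0: P' = (I − K·H)·P̄ = [1473/106 15/212; 15/212 47/424]
step 1: x̄ = F·x = [1584/53, 855/424]
step 1: P̄ = F·P·Fᵀ + Q = [6909/53 69/53; 69/53 1271/424]
step 1: y = z − H·x̄ = [2989/424]
step 1: S = H·P̄·Hᵀ + R = [11863/424]
step 1: K = P̄·Hᵀ·S⁻¹ = [-1656/11863; -3813/11863]
step 1: x' = x̄ + K·y = [342873/11863, -2958/11863]
step 1: P' = (I − K·H)·P̄ = [1539975/11863 552/11863; 552/11863 1271/11863]
step 2: x̄ = F·x = [-1022703/11863, 8874/11863]
step 2: P̄ = F·P·Fᵀ + Q = [13918935/11863 12594/11863; 12594/11863 35165/11863]
step 2: y = z − H·x̄ = [2896/11863]
step 2: S = H·P̄·Hᵀ + R = [328348/11863]
step 2: K = P̄·Hᵀ·S⁻¹ = [-18891/164174; -105495/328348]
step 2: x' = x̄ + K·y = [-7078983/82087, 54966/82087]
step 2: P' = (I − K·H)·P̄ = [96283128/82087 6297/164174; 6297/164174 35165/328348]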